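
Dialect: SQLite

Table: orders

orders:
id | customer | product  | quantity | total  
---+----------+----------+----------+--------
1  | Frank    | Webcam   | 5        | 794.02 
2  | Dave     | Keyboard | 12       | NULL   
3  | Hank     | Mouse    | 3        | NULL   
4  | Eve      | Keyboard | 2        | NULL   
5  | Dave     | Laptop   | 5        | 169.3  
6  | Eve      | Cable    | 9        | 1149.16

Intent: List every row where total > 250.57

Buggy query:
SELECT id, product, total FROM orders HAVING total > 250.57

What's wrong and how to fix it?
Bug: HAVING filters the output of aggregation, but this query has no GROUP BY and no aggregate functions, so SQLite rejects it (HAVING clause on a non-aggregate query); the condition here is per row

Fix: Use WHERE for row-level filtering

Corrected query:
SELECT id, product, total FROM orders WHERE total > 250.57

Result:
id | product | total  
---+---------+--------
1  | Webcam  | 794.02 
6  | Cable   | 1149.16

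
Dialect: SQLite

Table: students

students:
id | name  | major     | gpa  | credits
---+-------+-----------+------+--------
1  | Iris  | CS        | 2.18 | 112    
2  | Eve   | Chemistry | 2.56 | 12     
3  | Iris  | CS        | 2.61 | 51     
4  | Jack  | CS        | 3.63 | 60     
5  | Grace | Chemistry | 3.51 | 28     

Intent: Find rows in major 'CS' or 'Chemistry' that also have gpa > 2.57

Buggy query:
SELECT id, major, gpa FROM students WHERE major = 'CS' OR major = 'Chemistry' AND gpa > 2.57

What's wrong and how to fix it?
Bug: Without parentheses, AND is evaluated before OR, so the gpa filter only applies to the 'Chemistry' branch

Fix: Add parentheses around the OR so the AND applies to both alternatives

Corrected query:
SELECT id, major, gpa FROM students WHERE (major = 'CS' OR major = 'Chemistry') AND gpa > 2.57

Result:
id | major     | gpa 
---+-----------+-----
3  | CS        | 2.61
4  | CS        | 3.63
5  | Chemistry | 3.51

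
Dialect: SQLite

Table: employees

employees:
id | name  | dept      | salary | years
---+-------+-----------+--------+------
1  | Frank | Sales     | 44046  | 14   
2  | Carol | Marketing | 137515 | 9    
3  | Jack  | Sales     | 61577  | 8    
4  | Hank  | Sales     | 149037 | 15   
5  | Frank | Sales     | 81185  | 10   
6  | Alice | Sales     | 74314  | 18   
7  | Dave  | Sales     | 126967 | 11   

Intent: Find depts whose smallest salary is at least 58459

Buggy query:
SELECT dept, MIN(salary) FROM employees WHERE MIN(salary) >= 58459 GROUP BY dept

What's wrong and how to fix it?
Bug: Aggregates like MIN are computed per group after WHERE runs

Fix: Replace WHERE with HAVING after the GROUP BY

Corrected query:
SELECT dept, MIN(salary) FROM employees GROUP BY dept HAVING MIN(salary) >= 58459

Result:
dept      | MIN(salary)
----------+------------
Marketing | 137515     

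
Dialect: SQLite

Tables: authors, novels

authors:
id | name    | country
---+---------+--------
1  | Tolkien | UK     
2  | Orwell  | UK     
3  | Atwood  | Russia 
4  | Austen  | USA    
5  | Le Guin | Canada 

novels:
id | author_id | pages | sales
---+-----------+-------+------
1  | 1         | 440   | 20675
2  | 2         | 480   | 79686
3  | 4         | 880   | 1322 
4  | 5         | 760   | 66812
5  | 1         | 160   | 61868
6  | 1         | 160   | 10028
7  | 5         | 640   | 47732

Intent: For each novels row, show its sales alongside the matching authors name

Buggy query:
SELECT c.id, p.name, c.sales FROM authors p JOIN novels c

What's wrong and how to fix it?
Bug: JOIN with no ON clause produces a cartesian product; every novels row pairs with every authors row

Fix: Add ON c.author_id = p.id to the JOIN

Corrected query:
SELECT c.id, p.name, c.sales FROM authors p JOIN novels c ON c.author_id = p.id

Result:
id | name    | sales
---+---------+------
1  | Tolkien | 20675
2  | Orwell  | 79686
3  | Austen  | 1322 
4  | Le Guin | 66812
5  | Tolkien | 61868
6  | Tolkien | 10028
7  | Le Guin | 47732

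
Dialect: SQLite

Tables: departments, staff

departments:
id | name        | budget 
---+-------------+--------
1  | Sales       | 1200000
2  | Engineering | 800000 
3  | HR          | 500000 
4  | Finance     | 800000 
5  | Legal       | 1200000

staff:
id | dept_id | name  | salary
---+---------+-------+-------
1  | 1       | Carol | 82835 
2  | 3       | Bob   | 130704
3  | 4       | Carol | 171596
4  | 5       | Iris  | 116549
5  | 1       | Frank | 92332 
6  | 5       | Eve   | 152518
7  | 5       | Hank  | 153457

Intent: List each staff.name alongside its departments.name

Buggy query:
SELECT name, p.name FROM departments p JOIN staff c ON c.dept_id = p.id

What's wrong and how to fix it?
Bug: Both tables have a 'name' column; the unqualified reference is ambiguous

Fix: Qualify the column with its table alias (c.name)

Corrected query:
SELECT c.name, p.name FROM departments p JOIN staff c ON c.dept_id = p.id

Result:
name  | name   
------+--------
Carol | Sales  
Bob   | HR     
Carol | Finance
Iris  | Legal  
Frank | Sales  
Eve   | Legal  
Hank  | Legal  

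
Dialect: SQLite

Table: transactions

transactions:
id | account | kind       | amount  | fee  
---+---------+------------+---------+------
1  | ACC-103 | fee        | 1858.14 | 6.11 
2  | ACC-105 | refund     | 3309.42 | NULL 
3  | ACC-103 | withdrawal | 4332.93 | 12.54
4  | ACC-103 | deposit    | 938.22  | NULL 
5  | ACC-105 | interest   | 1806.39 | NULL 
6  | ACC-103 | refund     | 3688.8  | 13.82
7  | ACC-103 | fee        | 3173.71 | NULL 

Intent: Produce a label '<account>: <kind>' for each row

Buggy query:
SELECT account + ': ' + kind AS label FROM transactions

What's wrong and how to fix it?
Bug: '+' is numeric addition; on text columns SQLite converts them to 0 instead of concatenating

Fix: Use the || operator for string concatenation

Corrected query:
SELECT account || ': ' || kind AS label FROM transactions

Result:
label              
-------------------
ACC-103: fee       
ACC-105: refund    
ACC-103: withdrawal
ACC-103: deposit   
ACC-105: interest  
ACC-103: refund    
ACC-103: fee       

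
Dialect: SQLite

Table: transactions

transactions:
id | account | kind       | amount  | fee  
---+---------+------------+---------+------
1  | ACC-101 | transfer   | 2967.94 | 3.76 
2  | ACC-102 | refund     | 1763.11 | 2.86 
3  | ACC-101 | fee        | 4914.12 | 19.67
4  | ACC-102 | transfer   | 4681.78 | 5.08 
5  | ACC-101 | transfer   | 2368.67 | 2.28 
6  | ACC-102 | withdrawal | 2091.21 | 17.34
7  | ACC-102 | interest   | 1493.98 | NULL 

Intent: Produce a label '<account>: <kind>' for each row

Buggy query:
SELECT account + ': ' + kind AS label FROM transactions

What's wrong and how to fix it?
Bug: '+' is numeric addition; on text columns SQLite converts them to 0 instead of concatenating

Fix: Use the || operator for string concatenation

Corrected query:
SELECT account || ': ' || kind AS label FROM transactions

Result:
label              
-------------------
ACC-101: transfer  
ACC-102: refund    
ACC-101: fee       
ACC-102: transfer  
ACC-101: transfer  
ACC-102: withdrawal
ACC-102: interest  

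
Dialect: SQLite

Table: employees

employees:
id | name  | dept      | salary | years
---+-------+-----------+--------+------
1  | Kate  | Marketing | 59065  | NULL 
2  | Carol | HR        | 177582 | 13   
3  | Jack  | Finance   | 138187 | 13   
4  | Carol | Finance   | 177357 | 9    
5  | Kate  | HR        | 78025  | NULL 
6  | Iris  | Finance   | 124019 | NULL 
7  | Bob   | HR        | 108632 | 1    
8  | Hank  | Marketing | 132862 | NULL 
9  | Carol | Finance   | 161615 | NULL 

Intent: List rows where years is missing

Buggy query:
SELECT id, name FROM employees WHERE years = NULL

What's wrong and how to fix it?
Bug: '= NULL' is always unknown in SQL three-valued logic, so no rows match

Fix: Use IS NULL to test for NULL

Corrected query:
SELECT id, name FROM employees WHERE years IS NULL

Result:
id | name 
---+------
1  | Kate 
5  | Kate 
6  | Iris 
8  | Hank 
9  | Carol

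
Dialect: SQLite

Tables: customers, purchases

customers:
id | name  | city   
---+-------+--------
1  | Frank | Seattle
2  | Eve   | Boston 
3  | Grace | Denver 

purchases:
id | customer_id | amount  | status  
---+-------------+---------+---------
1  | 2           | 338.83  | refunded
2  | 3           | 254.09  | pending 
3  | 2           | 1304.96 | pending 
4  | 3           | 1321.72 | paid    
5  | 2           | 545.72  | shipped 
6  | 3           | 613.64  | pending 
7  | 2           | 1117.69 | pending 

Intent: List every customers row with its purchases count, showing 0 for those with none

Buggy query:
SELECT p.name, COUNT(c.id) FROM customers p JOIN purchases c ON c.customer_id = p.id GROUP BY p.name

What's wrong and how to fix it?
Bug: An inner join excludes parents with zero children

Fix: Use LEFT JOIN so parents without children still appear (COUNT(c.id) gives 0)

Corrected query:
SELECT p.name, COUNT(c.id) FROM customers p LEFT JOIN purchases c ON c.customer_id = p.id GROUP BY p.name

Result:
name  | COUNT(c.id)
------+------------
Eve   | 4          
Frank | 0          
Grace | 3          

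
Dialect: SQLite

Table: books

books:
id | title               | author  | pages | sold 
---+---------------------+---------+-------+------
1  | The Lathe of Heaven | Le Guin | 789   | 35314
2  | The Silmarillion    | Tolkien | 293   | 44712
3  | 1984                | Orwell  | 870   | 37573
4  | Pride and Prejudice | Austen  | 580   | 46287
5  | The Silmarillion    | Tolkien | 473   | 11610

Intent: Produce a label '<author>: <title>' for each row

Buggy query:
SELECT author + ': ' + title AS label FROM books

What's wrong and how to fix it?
Bug: SQLite uses || for string concatenation; + coerces text to numbers (yielding 0)

Fix: Use the || operator for string concatenation

Corrected query:
SELECT author || ': ' || title AS label FROM books

Result:
label                       
----------------------------
Le Guin: The Lathe of Heaven
Tolkien: The Silmarillion   
Orwell: 1984                
Austen: Pride and Prejudice 
Tolkien: The Silmarillion   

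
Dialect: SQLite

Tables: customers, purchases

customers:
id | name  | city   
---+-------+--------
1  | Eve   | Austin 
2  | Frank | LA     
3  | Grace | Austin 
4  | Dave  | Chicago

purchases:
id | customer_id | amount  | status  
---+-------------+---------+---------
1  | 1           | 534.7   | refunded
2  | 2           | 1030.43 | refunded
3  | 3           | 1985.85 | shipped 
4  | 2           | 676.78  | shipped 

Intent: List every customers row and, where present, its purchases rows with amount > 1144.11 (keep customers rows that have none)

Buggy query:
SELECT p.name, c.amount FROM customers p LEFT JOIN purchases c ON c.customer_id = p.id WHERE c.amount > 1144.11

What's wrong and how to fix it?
Bug: A WHERE condition on the right-hand table after LEFT JOIN drops unmatched parents

Fix: Put 'c.amount > 1144.11' in the JOIN's ON clause instead of WHERE

Corrected query:
SELECT p.name, c.amount FROM customers p LEFT JOIN purchases c ON c.customer_id = p.id AND c.amount > 1144.11

Result:
name  | amount 
------+--------
Eve   | NULL   
Frank | NULL   
Grace | 1985.85
Dave  | NULL   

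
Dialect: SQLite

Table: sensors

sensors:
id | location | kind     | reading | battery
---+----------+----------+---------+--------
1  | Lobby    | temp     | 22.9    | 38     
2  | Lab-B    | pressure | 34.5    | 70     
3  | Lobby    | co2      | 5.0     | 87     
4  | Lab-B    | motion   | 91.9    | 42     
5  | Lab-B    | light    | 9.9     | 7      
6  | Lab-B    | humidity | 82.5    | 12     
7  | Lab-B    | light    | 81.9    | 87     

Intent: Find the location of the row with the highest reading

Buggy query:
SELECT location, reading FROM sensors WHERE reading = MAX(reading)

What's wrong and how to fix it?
Bug: WHERE is evaluated per row; an aggregate over the whole table isn't defined there

Fix: Use a subquery: WHERE reading = (SELECT MAX(reading) FROM sensors)

Corrected query:
SELECT location, reading FROM sensors WHERE reading = (SELECT MAX(reading) FROM sensors)

Result:
location | reading
---------+--------
Lab-B    | 91.9   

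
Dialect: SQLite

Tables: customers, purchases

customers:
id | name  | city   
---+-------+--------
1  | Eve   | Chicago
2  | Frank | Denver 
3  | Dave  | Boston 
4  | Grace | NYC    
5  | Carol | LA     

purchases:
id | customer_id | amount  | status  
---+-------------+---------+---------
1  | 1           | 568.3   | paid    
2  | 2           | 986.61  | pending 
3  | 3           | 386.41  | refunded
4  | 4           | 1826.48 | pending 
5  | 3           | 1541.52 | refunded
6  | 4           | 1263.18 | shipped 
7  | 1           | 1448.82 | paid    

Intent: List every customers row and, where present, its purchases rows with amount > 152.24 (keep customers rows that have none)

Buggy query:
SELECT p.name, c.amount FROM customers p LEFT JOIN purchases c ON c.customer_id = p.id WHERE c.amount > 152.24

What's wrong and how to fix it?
Bug: Filtering c.amount in WHERE discards the NULL rows produced by LEFT JOIN, turning it into an inner join

Fix: Move the right-table condition into the ON clause so unmatched parents are kept

Corrected query:
SELECT p.name, c.amount FROM customers p LEFT JOIN purchases c ON c.customer_id = p.id AND c.amount > 152.24

Result:
name  | amount 
------+--------
Eve   | 568.3  
Eve   | 1448.82
Frank | 986.61 
Dave  | 386.41 
Dave  | 1541.52
Grace | 1263.18
Grace | 1826.48
Carol | NULL   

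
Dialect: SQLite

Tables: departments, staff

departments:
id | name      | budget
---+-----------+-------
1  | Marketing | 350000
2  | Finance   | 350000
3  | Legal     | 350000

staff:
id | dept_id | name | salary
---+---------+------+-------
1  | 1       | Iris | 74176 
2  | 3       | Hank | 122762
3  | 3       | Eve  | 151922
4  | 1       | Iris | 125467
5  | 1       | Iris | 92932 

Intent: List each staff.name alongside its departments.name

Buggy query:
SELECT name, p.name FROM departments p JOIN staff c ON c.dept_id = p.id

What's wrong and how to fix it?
Bug: 'name' exists in both joined tables, so the database can't tell which one is meant

Fix: Prefix ambiguous columns with the table alias

Corrected query:
SELECT c.name, p.name FROM departments p JOIN staff c ON c.dept_id = p.id

Result:
name | name     
-----+----------
Iris | Marketing
Hank | Legal    
Eve  | Legal    
Iris | Marketing
Iris | Marketing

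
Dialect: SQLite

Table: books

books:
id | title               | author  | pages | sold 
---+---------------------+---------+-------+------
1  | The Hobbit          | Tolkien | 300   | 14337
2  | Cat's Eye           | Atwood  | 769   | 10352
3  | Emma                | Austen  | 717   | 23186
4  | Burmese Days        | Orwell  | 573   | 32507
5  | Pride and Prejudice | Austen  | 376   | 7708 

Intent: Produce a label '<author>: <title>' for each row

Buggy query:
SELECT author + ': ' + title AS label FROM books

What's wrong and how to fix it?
Bug: '+' is numeric addition; on text columns SQLite converts them to 0 instead of concatenating

Fix: Use the || operator for string concatenation

Corrected query:
SELECT author || ': ' || title AS label FROM books

Result:
label                      
---------------------------
Tolkien: The Hobbit        
Atwood: Cat's Eye          
Austen: Emma               
Orwell: Burmese Days       
Austen: Pride and Prejudice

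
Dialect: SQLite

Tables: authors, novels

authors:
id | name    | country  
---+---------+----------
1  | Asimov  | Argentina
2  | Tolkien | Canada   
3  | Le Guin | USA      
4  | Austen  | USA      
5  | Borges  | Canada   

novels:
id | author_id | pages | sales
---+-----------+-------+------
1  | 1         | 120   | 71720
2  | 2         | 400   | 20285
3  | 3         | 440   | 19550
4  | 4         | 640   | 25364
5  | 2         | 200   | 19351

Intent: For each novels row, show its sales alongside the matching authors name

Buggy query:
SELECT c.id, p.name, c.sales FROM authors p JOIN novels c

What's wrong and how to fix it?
Bug: Missing join condition: each novels row is matched to all authors rows instead of just its own

Fix: Specify the join condition linking the foreign key to the parent id

Corrected query:
SELECT c.id, p.name, c.sales FROM authors p JOIN novels c ON c.author_id = p.id

Result:
id | name    | sales
---+---------+------
1  | Asimov  | 71720
2  | Tolkien | 20285
3  | Le Guin | 19550
4  | Austen  | 25364
5  | Tolkien | 19351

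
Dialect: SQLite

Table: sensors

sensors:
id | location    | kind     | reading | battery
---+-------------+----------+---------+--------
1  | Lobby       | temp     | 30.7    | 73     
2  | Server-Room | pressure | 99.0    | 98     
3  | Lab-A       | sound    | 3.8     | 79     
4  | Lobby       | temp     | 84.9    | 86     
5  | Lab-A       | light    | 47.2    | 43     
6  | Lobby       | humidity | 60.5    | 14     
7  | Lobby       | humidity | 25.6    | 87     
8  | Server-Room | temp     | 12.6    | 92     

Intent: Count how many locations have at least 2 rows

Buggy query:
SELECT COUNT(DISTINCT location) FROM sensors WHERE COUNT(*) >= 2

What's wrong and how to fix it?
Bug: WHERE filters individual rows, not groups, so a group-level COUNT is invalid there

Fix: Group first with HAVING COUNT(*) >= 2, then COUNT the resulting groups

Corrected query:
SELECT COUNT(*) FROM (SELECT location FROM sensors GROUP BY location HAVING COUNT(*) >= 2)

Result:
COUNT(*)
--------
3       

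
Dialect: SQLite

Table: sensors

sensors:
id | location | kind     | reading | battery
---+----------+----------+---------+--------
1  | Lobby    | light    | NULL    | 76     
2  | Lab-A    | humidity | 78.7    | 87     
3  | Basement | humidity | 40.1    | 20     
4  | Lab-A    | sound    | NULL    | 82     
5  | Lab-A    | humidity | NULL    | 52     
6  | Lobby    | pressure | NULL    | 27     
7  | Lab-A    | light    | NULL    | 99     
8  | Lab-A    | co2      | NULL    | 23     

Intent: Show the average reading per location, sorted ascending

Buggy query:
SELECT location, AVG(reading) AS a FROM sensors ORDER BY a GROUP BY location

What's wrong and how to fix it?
Bug: GROUP BY must precede ORDER BY

Fix: Reorder: SELECT … FROM … GROUP BY … ORDER BY …

Corrected query:
SELECT location, AVG(reading) AS a FROM sensors GROUP BY location ORDER BY a

Result:
location | a   
---------+-----
Lobby    | NULL
Basement | 40.1
Lab-A    | 78.7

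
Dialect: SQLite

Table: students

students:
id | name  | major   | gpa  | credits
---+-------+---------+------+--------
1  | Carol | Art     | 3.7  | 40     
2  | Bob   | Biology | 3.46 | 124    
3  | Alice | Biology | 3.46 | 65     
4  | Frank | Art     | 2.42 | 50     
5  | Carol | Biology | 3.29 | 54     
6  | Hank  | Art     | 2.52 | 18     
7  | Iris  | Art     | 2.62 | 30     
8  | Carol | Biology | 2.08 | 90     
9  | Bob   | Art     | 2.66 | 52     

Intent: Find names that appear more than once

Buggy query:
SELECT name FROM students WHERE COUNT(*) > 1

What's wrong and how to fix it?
Bug: WHERE can't reference COUNT(*); aggregates are computed after WHERE

Fix: GROUP BY name, then filter groups with HAVING COUNT(*) > 1

Corrected query:
SELECT name FROM students GROUP BY name HAVING COUNT(*) > 1

Result:
name 
-----
Bob  
Carol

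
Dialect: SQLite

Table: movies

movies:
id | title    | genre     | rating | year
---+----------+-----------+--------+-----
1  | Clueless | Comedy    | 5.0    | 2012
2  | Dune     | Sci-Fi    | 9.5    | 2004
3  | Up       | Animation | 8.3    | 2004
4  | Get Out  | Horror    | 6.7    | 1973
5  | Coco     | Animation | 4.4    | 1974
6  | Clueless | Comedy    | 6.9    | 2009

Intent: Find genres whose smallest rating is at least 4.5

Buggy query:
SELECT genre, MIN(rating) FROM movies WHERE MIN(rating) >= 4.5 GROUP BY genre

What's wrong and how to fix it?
Bug: Aggregates like MIN are computed per group after WHERE runs

Fix: Replace WHERE with HAVING after the GROUP BY

Corrected query:
SELECT genre, MIN(rating) FROM movies GROUP BY genre HAVING MIN(rating) >= 4.5

Result:
genre  | MIN(rating)
-------+------------
Comedy | 5          
Horror | 6.7        
Sci-Fi | 9.5        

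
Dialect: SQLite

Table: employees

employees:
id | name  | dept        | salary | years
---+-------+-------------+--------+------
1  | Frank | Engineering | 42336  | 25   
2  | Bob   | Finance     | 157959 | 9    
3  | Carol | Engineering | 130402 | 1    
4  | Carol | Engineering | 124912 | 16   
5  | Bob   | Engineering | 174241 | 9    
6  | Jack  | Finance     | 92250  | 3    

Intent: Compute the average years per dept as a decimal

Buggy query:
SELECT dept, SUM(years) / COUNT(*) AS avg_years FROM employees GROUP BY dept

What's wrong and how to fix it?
Bug: Both operands are integers, so '/' performs integer division and truncates

Fix: Multiply by 1.0 (or CAST to REAL) to force floating-point division

Corrected query:
SELECT dept, SUM(years) * 1.0 / COUNT(*) AS avg_years FROM employees GROUP BY dept

Result:
dept        | avg_years
------------+----------
Engineering | 12.75    
Finance     | 6        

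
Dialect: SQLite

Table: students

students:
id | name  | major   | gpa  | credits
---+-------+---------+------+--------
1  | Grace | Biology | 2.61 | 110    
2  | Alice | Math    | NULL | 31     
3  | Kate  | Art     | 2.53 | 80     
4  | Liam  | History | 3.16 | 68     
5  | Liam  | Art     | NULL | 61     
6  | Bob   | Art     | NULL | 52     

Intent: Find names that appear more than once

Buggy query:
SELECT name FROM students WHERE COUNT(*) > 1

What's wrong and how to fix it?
Bug: COUNT(*) is an aggregate and cannot be used in WHERE

Fix: GROUP BY name, then filter groups with HAVING COUNT(*) > 1

Corrected query:
SELECT name FROM students GROUP BY name HAVING COUNT(*) > 1

Result:
name
----
Liam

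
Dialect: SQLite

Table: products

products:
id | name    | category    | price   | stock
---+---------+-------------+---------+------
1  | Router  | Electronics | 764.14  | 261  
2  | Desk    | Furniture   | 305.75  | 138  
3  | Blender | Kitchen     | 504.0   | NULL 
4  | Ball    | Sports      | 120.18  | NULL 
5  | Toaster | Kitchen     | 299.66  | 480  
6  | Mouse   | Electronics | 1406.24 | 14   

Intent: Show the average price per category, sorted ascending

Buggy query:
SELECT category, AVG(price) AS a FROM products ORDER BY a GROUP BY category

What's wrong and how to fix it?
Bug: ORDER BY appears before GROUP BY; SQL clause order requires GROUP BY first

Fix: Move ORDER BY to the end, after GROUP BY

Corrected query:
SELECT category, AVG(price) AS a FROM products GROUP BY category ORDER BY a

Result:
category    | a      
------------+--------
Sports      | 120.18 
Furniture   | 305.75 
Kitchen     | 401.83 
Electronics | 1085.19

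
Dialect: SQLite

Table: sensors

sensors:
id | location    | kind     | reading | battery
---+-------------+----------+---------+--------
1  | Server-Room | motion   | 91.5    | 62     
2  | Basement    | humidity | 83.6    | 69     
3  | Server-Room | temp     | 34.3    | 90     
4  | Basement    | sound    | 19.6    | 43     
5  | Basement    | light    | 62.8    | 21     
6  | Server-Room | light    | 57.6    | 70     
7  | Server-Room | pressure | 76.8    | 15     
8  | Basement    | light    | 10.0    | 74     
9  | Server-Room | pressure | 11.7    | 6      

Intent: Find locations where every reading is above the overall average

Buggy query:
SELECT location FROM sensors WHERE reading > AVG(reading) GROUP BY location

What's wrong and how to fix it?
Bug: WHERE evaluates per row before aggregation, so AVG() is unavailable

Fix: Compute the overall average in a scalar subquery and compare each group's MIN against it in HAVING

Corrected query:
SELECT location FROM sensors GROUP BY location HAVING MIN(reading) > (SELECT AVG(reading) FROM sensors)

Result:
(no rows)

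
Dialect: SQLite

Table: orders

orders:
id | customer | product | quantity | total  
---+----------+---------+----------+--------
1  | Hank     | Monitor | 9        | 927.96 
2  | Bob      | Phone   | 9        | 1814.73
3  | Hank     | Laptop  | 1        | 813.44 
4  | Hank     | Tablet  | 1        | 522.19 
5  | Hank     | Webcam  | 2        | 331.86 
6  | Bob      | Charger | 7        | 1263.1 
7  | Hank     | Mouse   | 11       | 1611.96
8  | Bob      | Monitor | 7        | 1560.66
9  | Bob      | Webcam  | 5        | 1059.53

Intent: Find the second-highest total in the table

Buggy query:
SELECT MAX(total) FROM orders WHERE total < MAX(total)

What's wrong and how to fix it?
Bug: MAX(total) on the right of the comparison is an aggregate-in-WHERE error

Fix: Compute the overall MAX in a subquery, then take MAX of rows below it

Corrected query:
SELECT MAX(total) FROM orders WHERE total < (SELECT MAX(total) FROM orders)

Result:
MAX(total)
----------
1611.96   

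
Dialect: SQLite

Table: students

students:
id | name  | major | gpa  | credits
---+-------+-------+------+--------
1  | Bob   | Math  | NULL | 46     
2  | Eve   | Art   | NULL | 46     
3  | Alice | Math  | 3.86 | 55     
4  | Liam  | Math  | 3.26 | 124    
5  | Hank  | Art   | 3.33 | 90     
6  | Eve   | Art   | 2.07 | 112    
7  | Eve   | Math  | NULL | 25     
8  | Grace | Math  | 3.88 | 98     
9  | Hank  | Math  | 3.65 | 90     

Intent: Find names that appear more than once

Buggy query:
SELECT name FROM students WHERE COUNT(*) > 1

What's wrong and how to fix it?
Bug: WHERE can't reference COUNT(*); aggregates are computed after WHERE

Fix: Group first, then use HAVING for the count condition

Corrected query:
SELECT name FROM students GROUP BY name HAVING COUNT(*) > 1

Result:
name
----
Eve 
Hank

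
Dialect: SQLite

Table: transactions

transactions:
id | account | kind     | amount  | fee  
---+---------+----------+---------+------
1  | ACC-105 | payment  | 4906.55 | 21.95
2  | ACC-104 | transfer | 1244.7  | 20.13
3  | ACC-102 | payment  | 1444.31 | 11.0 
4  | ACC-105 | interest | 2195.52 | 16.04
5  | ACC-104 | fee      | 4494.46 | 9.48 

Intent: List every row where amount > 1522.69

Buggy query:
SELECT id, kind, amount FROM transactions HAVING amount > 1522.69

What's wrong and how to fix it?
Bug: This is a non-aggregate query (no GROUP BY, no aggregates), so in SQLite the HAVING clause is invalid here; a row-level condition belongs in WHERE

Fix: Use WHERE for row-level filtering

Corrected query:
SELECT id, kind, amount FROM transactions WHERE amount > 1522.69

Result:
id | kind     | amount 
---+----------+--------
1  | payment  | 4906.55
4  | interest | 2195.52
5  | fee      | 4494.46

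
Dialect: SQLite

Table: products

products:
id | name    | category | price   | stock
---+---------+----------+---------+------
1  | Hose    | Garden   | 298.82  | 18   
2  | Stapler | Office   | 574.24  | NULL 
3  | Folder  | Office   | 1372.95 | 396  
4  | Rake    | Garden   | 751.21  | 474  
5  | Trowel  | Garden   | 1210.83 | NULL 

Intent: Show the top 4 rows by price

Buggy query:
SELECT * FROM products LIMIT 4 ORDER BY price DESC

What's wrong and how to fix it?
Bug: ORDER BY cannot follow LIMIT; LIMIT is the final clause

Fix: Swap the clauses: ORDER BY first, then LIMIT

Corrected query:
SELECT * FROM products ORDER BY price DESC LIMIT 4

Result:
id | name    | category | price   | stock
---+---------+----------+---------+------
3  | Folder  | Office   | 1372.95 | 396  
5  | Trowel  | Garden   | 1210.83 | NULL 
4  | Rake    | Garden   | 751.21  | 474  
2  | Stapler | Office   | 574.24  | NULL 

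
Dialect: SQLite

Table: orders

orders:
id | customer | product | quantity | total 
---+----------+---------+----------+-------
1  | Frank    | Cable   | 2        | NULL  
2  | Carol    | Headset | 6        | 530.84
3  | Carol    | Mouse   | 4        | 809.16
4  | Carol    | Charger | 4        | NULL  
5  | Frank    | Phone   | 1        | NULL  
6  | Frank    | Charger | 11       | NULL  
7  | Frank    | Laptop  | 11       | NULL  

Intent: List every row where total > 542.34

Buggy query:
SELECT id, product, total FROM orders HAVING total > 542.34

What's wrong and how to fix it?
Bug: This is a non-aggregate query (no GROUP BY, no aggregates), so in SQLite the HAVING clause is invalid here; a row-level condition belongs in WHERE

Fix: Replace HAVING with WHERE since the condition applies to individual rows

Corrected query:
SELECT id, product, total FROM orders WHERE total > 542.34

Result:
id | product | total 
---+---------+-------
3  | Mouse   | 809.16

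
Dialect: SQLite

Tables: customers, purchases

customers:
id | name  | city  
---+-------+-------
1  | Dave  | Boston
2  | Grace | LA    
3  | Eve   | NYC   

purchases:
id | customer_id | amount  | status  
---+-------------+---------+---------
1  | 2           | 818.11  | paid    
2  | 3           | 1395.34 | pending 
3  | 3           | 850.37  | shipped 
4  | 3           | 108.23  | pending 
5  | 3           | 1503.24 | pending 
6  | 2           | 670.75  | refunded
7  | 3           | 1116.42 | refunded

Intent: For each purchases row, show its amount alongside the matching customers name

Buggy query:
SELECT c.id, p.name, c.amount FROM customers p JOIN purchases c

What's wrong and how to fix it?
Bug: Missing join condition: each purchases row is matched to all customers rows instead of just its own

Fix: Specify the join condition linking the foreign key to the parent id

Corrected query:
SELECT c.id, p.name, c.amount FROM customers p JOIN purchases c ON c.customer_id = p.id

Result:
id | name  | amount 
---+-------+--------
1  | Grace | 818.11 
2  | Eve   | 1395.34
3  | Eve   | 850.37 
4  | Eve   | 108.23 
5  | Eve   | 1503.24
6  | Grace | 670.75 
7  | Eve   | 1116.42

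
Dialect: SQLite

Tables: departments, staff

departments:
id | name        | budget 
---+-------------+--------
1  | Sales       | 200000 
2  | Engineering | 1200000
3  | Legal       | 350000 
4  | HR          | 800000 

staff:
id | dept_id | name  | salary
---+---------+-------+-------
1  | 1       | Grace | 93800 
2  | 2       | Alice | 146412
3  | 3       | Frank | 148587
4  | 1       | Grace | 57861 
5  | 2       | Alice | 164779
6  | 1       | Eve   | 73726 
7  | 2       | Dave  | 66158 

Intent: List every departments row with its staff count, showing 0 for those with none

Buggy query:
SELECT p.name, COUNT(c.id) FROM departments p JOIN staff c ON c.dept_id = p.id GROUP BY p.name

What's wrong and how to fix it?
Bug: INNER JOIN drops departments rows that have no matching staff rows

Fix: Use LEFT JOIN so parents without children still appear (COUNT(c.id) gives 0)

Corrected query:
SELECT p.name, COUNT(c.id) FROM departments p LEFT JOIN staff c ON c.dept_id = p.id GROUP BY p.name

Result:
name        | COUNT(c.id)
------------+------------
Engineering | 3          
HR          | 0          
Legal       | 1          
Sales       | 3          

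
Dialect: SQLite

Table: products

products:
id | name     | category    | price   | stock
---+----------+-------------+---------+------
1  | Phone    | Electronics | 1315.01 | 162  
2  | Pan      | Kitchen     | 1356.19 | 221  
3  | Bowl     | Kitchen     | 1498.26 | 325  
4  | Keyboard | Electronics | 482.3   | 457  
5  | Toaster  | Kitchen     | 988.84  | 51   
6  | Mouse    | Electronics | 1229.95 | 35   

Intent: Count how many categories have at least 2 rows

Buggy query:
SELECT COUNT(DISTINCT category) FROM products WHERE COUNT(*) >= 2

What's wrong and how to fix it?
Bug: WHERE filters individual rows, not groups, so a group-level COUNT is invalid there

Fix: Use a subquery that GROUPs and filters with HAVING, then count its rows

Corrected query:
SELECT COUNT(*) FROM (SELECT category FROM products GROUP BY category HAVING COUNT(*) >= 2)

Result:
COUNT(*)
--------
2       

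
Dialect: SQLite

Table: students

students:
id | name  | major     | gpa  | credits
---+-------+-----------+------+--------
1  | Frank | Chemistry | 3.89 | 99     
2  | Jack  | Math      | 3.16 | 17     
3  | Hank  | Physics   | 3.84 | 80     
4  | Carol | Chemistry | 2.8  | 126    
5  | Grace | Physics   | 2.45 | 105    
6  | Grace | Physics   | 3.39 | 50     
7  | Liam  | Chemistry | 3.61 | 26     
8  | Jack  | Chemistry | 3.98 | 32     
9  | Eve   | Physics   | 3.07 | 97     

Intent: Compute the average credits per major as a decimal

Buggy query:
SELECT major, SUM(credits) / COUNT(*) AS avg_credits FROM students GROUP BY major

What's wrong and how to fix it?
Bug: SUM(credits) and COUNT(*) are both integers; the division truncates the fractional part

Fix: Multiply by 1.0 (or CAST to REAL) to force floating-point division

Corrected query:
SELECT major, SUM(credits) * 1.0 / COUNT(*) AS avg_credits FROM students GROUP BY major

Result:
major     | avg_credits
----------+------------
Chemistry | 70.75      
Math      | 17         
Physics   | 83         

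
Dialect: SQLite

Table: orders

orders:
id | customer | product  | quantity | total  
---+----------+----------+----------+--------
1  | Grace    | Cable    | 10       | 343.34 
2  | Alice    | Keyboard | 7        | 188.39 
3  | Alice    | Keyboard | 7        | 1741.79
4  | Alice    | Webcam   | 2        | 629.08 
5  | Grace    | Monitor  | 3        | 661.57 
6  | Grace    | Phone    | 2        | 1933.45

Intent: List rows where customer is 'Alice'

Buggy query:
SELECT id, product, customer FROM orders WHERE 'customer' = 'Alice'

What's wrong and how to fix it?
Bug: Single quotes denote string literals in SQL; the column name is being compared as a constant string

Fix: Remove the quotes around the column name (or use double quotes for an identifier)

Corrected query:
SELECT id, product, customer FROM orders WHERE customer = 'Alice'

Result:
id | product  | customer
---+----------+---------
2  | Keyboard | Alice   
3  | Keyboard | Alice   
4  | Webcam   | Alice   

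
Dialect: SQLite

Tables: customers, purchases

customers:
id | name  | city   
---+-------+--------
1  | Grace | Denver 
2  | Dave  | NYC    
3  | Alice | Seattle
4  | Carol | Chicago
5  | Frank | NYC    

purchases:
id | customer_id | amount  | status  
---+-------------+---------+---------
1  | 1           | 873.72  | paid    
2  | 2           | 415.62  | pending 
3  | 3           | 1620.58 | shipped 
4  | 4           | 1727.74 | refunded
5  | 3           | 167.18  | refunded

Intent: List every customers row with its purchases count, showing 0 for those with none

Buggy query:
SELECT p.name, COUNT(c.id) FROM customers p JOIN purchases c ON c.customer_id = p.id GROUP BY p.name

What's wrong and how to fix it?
Bug: INNER JOIN drops customers rows that have no matching purchases rows

Fix: Use LEFT JOIN so parents without children still appear (COUNT(c.id) gives 0)

Corrected query:
SELECT p.name, COUNT(c.id) FROM customers p LEFT JOIN purchases c ON c.customer_id = p.id GROUP BY p.name

Result:
name  | COUNT(c.id)
------+------------
Alice | 2          
Carol | 1          
Dave  | 1          
Frank | 0          
Grace | 1          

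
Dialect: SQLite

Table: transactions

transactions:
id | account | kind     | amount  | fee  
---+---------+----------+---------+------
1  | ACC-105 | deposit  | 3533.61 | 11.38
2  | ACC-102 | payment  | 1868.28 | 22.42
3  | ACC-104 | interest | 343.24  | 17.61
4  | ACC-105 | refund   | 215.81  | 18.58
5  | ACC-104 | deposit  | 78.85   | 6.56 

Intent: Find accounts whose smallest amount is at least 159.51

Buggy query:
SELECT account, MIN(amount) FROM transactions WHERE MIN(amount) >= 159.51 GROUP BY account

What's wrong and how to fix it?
Bug: MIN() in WHERE is a misuse of aggregate

Fix: Replace WHERE with HAVING after the GROUP BY

Corrected query:
SELECT account, MIN(amount) FROM transactions GROUP BY account HAVING MIN(amount) >= 159.51

Result:
account | MIN(amount)
--------+------------
ACC-102 | 1868.28    
ACC-105 | 215.81     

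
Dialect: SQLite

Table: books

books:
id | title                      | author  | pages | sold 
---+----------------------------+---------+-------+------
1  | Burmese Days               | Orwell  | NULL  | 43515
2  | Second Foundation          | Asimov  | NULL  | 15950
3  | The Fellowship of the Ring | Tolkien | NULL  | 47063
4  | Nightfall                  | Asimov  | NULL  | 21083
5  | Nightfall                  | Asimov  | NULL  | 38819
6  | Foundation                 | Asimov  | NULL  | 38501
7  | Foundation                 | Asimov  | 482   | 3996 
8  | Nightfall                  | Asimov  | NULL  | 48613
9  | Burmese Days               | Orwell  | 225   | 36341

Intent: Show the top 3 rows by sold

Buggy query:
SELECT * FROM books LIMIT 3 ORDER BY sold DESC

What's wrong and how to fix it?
Bug: LIMIT must come after ORDER BY

Fix: Swap the clauses: ORDER BY first, then LIMIT

Corrected query:
SELECT * FROM books ORDER BY sold DESC LIMIT 3

Result:
id | title                      | author  | pages | sold 
---+----------------------------+---------+-------+------
8  | Nightfall                  | Asimov  | NULL  | 48613
3  | The Fellowship of the Ring | Tolkien | NULL  | 47063
1  | Burmese Days               | Orwell  | NULL  | 43515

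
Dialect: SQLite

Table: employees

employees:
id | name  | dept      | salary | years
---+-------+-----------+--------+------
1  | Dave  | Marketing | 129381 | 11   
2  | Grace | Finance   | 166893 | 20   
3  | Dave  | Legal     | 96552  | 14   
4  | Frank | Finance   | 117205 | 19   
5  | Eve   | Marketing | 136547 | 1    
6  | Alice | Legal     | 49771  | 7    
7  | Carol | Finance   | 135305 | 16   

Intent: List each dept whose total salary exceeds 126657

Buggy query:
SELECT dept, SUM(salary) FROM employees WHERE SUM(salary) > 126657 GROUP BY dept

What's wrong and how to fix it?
Bug: SUM(salary) is an aggregate, but WHERE filters rows before aggregation

Fix: Use HAVING (which filters groups after aggregation) instead of WHERE

Corrected query:
SELECT dept, SUM(salary) FROM employees GROUP BY dept HAVING SUM(salary) > 126657

Result:
dept      | SUM(salary)
----------+------------
Finance   | 419403     
Legal     | 146323     
Marketing | 265928     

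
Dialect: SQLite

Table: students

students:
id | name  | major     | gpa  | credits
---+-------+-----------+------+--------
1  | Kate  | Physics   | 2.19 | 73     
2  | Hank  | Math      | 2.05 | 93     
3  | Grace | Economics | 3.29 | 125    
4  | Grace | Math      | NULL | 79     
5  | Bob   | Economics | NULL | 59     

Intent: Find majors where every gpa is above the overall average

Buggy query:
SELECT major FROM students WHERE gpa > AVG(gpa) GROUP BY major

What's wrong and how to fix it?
Bug: AVG() is an aggregate; it can't sit directly in WHERE

Fix: Compute the overall average in a scalar subquery and compare each group's MIN against it in HAVING

Corrected query:
SELECT major FROM students GROUP BY major HAVING MIN(gpa) > (SELECT AVG(gpa) FROM students)

Result:
major    
---------
Economics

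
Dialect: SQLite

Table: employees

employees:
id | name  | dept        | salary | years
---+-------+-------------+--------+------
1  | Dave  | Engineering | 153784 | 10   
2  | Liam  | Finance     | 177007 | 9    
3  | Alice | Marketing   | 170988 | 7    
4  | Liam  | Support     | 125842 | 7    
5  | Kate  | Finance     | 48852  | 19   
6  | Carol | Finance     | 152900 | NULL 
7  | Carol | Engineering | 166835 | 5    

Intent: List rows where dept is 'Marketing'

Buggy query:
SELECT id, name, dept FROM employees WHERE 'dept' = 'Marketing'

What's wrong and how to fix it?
Bug: 'dept' in single quotes is a string literal, not the column; the comparison is literal-vs-literal and never true

Fix: Remove the quotes around the column name (or use double quotes for an identifier)

Corrected query:
SELECT id, name, dept FROM employees WHERE dept = 'Marketing'

Result:
id | name  | dept     
---+-------+----------
3  | Alice | Marketing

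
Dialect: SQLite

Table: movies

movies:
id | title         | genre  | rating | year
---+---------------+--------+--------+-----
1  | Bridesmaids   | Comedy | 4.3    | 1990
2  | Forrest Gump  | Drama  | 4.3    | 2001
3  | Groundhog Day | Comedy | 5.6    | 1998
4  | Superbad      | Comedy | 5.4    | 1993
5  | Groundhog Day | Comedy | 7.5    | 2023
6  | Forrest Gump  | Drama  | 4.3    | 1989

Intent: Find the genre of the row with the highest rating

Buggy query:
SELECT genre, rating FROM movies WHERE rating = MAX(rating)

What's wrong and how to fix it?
Bug: WHERE is evaluated per row; an aggregate over the whole table isn't defined there

Fix: Wrap MAX in a scalar subquery so WHERE compares against a single value

Corrected query:
SELECT genre, rating FROM movies WHERE rating = (SELECT MAX(rating) FROM movies)

Result:
genre  | rating
-------+-------
Comedy | 7.5   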